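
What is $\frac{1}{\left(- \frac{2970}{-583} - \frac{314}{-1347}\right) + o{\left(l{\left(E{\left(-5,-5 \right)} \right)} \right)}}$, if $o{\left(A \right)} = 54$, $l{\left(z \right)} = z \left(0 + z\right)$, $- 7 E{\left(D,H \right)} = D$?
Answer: $\frac{71391}{4235446} \approx 0.016856$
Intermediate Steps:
$E{\left(D,H \right)} = - \frac{D}{7}$
$l{\left(z \right)} = z^{2}$ ($l{\left(z \right)} = z z = z^{2}$)
$\frac{1}{\left(- \frac{2970}{-583} - \frac{314}{-1347}\right) + o{\left(l{\left(E{\left(-5,-5 \right)} \right)} \right)}} = \frac{1}{\left(- \frac{2970}{-583} - \frac{314}{-1347}\right) + 54} = \frac{1}{\left(\left(-2970\right) \left(- \frac{1}{583}\right) - - \frac{314}{1347}\right) + 54} = \frac{1}{\left(\frac{270}{53} + \frac{314}{1347}\right) + 54} = \frac{1}{\frac{380332}{71391} + 54} = \frac{1}{\frac{4235446}{71391}} = \frac{71391}{4235446}$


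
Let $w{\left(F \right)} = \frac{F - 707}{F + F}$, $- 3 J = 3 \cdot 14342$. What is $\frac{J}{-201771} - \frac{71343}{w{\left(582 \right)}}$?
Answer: $\frac{16755721792042}{25221375} \approx 6.6435 \cdot 10^{5}$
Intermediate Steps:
$J = -14342$ ($J = - \frac{3 \cdot 14342}{3} = \left(- \frac{1}{3}\right) 43026 = -14342$)
$w{\left(F \right)} = \frac{-707 + F}{2 F}$
$\frac{J}{-201771} - \frac{71343}{w{\left(582 \right)}} = - \frac{14342}{-201771} - \frac{71343}{\frac{1}{2} \cdot \frac{1}{582} \left(-707 + 582\right)} = \left(-14342\right) \left(- \frac{1}{201771}\right) - \frac{71343}{\frac{1}{2} \cdot \frac{1}{582} \left(-125\right)} = \frac{14342}{201771} - \frac{71343}{- \frac{125}{1164}} = \frac{14342}{201771} - - \frac{83043252}{125} = \frac{14342}{201771} + \frac{83043252}{125} = \frac{16755721792042}{25221375}$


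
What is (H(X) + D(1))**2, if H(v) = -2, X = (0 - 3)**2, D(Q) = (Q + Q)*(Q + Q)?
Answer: 4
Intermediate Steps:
D(Q) = 4*Q**2 (D(Q) = (2*Q)*(2*Q) = 4*Q**2)
X = 9 (X = (-3)**2 = 9)
(H(X) + D(1))**2 = (-2 + 4*1**2)**2 = (-2 + 4*1)**2 = (-2 + 4)**2 = 2**2 = 4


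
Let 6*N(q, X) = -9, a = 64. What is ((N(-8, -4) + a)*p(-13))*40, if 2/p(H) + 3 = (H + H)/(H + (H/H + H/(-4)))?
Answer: -175000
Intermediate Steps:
N(q, X) = -3/2 (N(q, X) = (⅙)*(-9) = -3/2)
p(H) = 2/(-3 + 2*H/(1 + 3*H/4)) (p(H) = 2/(-3 + (H + H)/(H + (H/H + H/(-4)))) = 2/(-3 + (2*H)/(H + (1 + H*(-¼)))) = 2/(-3 + (2*H)/(H + (1 - H/4))) = 2/(-3 + (2*H)/(1 + 3*H/4)) = 2/(-3 + 2*H/(1 + 3*H/4)))
((N(-8, -4) + a)*p(-13))*40 = ((-3/2 + 64)*(2*(-4 - 3*(-13))/(12 - 13)))*40 = (125*(2*(-4 + 39)/(-1))/2)*40 = (125*(2*(-1)*35)/2)*40 = ((125/2)*(-70))*40 = -4375*40 = -175000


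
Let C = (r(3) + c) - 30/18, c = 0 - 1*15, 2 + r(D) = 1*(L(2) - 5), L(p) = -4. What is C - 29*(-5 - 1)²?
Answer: -3215/3 ≈ -1071.7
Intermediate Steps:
r(D) = -11 (r(D) = -2 + 1*(-4 - 5) = -2 + 1*(-9) = -2 - 9 = -11)
c = -15 (c = 0 - 15 = -15)
C = -83/3 (C = (-11 - 15) - 30/18 = -26 - 30*1/18 = -26 - 5/3 = -83/3 ≈ -27.667)
C - 29*(-5 - 1)² = -83/3 - 29*(-5 - 1)² = -83/3 - 29*(-6)² = -83/3 - 29*36 = -83/3 - 1044 = -3215/3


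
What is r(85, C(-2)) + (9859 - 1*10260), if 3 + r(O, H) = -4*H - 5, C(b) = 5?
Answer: -429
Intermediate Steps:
r(O, H) = -8 - 4*H (r(O, H) = -3 + (-4*H - 5) = -3 + (-5 - 4*H) = -8 - 4*H)
r(85, C(-2)) + (9859 - 1*10260) = (-8 - 4*5) + (9859 - 1*10260) = (-8 - 20) + (9859 - 10260) = -28 - 401 = -429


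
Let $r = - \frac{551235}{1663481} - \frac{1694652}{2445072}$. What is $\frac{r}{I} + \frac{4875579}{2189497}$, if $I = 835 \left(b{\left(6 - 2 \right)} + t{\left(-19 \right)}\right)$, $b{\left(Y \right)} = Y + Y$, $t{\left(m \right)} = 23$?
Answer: $\frac{42775480754539367163323}{19209708508209446311420} \approx 2.2268$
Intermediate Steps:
$b{\left(Y \right)} = 2 Y$
$I = 25885$ ($I = 835 \left(2 \left(6 - 2\right) + 23\right) = 835 \left(2 \cdot 4 + 23\right) = 835 \left(8 + 23\right) = 835 \cdot 31 = 25885$)
$r = - \frac{347235888961}{338944234636}$ ($r = \left(-551235\right) \frac{1}{1663481} - \frac{141221}{203756} = - \frac{551235}{1663481} - \frac{141221}{203756} = - \frac{347235888961}{338944234636} \approx -1.0245$)
$\frac{r}{I} + \frac{4875579}{2189497} = - \frac{347235888961}{338944234636 \cdot 25885} + \frac{4875579}{2189497} = \left(- \frac{347235888961}{338944234636}\right) \frac{1}{25885} + 4875579 \cdot \frac{1}{2189497} = - \frac{347235888961}{8773571513552860} + \frac{4875579}{2189497} = \frac{42775480754539367163323}{19209708508209446311420}$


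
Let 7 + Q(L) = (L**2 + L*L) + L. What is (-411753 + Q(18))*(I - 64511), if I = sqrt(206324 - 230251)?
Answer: 26520085034 - 411094*I*sqrt(23927) ≈ 2.652e+10 - 6.359e+7*I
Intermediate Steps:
Q(L) = -7 + L + 2*L**2 (Q(L) = -7 + ((L**2 + L*L) + L) = -7 + ((L**2 + L**2) + L) = -7 + (2*L**2 + L) = -7 + (L + 2*L**2) = -7 + L + 2*L**2)
I = I*sqrt(23927) (I = sqrt(-23927) = I*sqrt(23927) ≈ 154.68*I)
(-411753 + Q(18))*(I - 64511) = (-411753 + (-7 + 18 + 2*18**2))*(I*sqrt(23927) - 64511) = (-411753 + (-7 + 18 + 2*324))*(-64511 + I*sqrt(23927)) = (-411753 + (-7 + 18 + 648))*(-64511 + I*sqrt(23927)) = (-411753 + 659)*(-64511 + I*sqrt(23927)) = -411094*(-64511 + I*sqrt(23927)) = 26520085034 - 411094*I*sqrt(23927)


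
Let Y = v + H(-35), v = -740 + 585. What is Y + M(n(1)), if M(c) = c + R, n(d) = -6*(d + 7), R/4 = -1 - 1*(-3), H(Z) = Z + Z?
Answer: -265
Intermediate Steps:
v = -155
H(Z) = 2*Z
R = 8 (R = 4*(-1 - 1*(-3)) = 4*(-1 + 3) = 4*2 = 8)
n(d) = -42 - 6*d (n(d) = -6*(7 + d) = -42 - 6*d)
M(c) = 8 + c (M(c) = c + 8 = 8 + c)
Y = -225 (Y = -155 + 2*(-35) = -155 - 70 = -225)
Y + M(n(1)) = -225 + (8 + (-42 - 6*1)) = -225 + (8 + (-42 - 6)) = -225 + (8 - 48) = -225 - 40 = -265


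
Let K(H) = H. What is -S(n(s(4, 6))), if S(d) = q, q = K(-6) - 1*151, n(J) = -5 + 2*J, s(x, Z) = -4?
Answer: 157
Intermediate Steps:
q = -157 (q = -6 - 1*151 = -6 - 151 = -157)
S(d) = -157
-S(n(s(4, 6))) = -1*(-157) = 157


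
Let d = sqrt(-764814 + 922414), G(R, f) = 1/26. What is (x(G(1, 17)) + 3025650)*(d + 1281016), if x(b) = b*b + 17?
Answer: 655031804886822/169 + 10226754465*sqrt(394)/169 ≈ 3.8771e+12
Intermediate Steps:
G(R, f) = 1/26
d = 20*sqrt(394) (d = sqrt(157600) = 20*sqrt(394) ≈ 396.99)
x(b) = 17 + b**2 (x(b) = b**2 + 17 = 17 + b**2)
(x(G(1, 17)) + 3025650)*(d + 1281016) = ((17 + (1/26)**2) + 3025650)*(20*sqrt(394) + 1281016) = ((17 + 1/676) + 3025650)*(1281016 + 20*sqrt(394)) = (11493/676 + 3025650)*(1281016 + 20*sqrt(394)) = 2045350893*(1281016 + 20*sqrt(394))/676 = 655031804886822/169 + 10226754465*sqrt(394)/169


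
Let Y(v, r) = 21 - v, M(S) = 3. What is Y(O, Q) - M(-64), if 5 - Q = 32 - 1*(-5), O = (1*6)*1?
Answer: 12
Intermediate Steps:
O = 6 (O = 6*1 = 6)
Q = -32 (Q = 5 - (32 - 1*(-5)) = 5 - (32 + 5) = 5 - 1*37 = 5 - 37 = -32)
Y(O, Q) - M(-64) = (21 - 1*6) - 1*3 = (21 - 6) - 3 = 15 - 3 = 12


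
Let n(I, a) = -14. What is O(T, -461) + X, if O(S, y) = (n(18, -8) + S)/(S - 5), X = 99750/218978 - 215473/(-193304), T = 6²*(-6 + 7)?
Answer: 1495844325639/656104511336 ≈ 2.2799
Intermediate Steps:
T = 36 (T = 36*1 = 36)
X = 33232960297/21164661656 (X = 99750*(1/218978) - 215473*(-1/193304) = 49875/109489 + 215473/193304 = 33232960297/21164661656 ≈ 1.5702)
O(S, y) = (-14 + S)/(-5 + S) (O(S, y) = (-14 + S)/(S - 5) = (-14 + S)/(-5 + S))
O(T, -461) + X = (-14 + 36)/(-5 + 36) + 33232960297/21164661656 = 22/31 + 33232960297/21164661656 = 1495844325639/656104511336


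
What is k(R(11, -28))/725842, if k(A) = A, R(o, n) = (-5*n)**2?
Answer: 9800/362921 ≈ 0.027003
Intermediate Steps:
R(o, n) = 25*n**2
k(R(11, -28))/725842 = (25*(-28)**2)/725842 = (25*784)*(1/725842) = 19600*(1/725842) = 9800/362921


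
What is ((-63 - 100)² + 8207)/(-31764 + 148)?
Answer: -4347/3952 ≈ -1.0999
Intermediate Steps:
((-63 - 100)² + 8207)/(-31764 + 148) = ((-163)² + 8207)/(-31616) = (26569 + 8207)*(-1/31616) = 34776*(-1/31616) = -4347/3952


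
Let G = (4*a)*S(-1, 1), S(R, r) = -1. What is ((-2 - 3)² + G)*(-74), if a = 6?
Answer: -74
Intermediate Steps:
G = -24 (G = (4*6)*(-1) = 24*(-1) = -24)
((-2 - 3)² + G)*(-74) = ((-2 - 3)² - 24)*(-74) = ((-5)² - 24)*(-74) = (25 - 24)*(-74) = 1*(-74) = -74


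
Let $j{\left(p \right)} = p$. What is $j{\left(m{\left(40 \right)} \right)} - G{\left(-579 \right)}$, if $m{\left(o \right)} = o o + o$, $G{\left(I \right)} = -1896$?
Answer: $3536$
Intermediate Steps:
$m{\left(o \right)} = o + o^{2}$ ($m{\left(o \right)} = o^{2} + o = o + o^{2}$)
$j{\left(m{\left(40 \right)} \right)} - G{\left(-579 \right)} = 40 \left(1 + 40\right) - -1896 = 40 \cdot 41 + 1896 = 1640 + 1896 = 3536$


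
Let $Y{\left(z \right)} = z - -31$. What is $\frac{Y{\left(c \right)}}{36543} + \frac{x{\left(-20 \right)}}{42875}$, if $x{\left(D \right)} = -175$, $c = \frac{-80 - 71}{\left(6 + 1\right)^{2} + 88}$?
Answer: $- \frac{4002871}{1226565795} \approx -0.0032635$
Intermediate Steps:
$c = - \frac{151}{137}$ ($c = - \frac{151}{7^{2} + 88} = - \frac{151}{49 + 88} = - \frac{151}{137} \approx -1.1022$)
$Y{\left(z \right)} = 31 + z$ ($Y{\left(z \right)} = z + 31 = 31 + z$)
$\frac{Y{\left(c \right)}}{36543} + \frac{x{\left(-20 \right)}}{42875} = \frac{31 - \frac{151}{137}}{36543} - \frac{175}{42875} = \frac{4096}{137} \cdot \frac{1}{36543} - \frac{1}{245} = \frac{4096}{5006391} - \frac{1}{245} = - \frac{4002871}{1226565795}$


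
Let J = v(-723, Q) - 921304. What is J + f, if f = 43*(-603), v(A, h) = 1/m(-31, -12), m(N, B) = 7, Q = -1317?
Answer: -6630630/7 ≈ -9.4723e+5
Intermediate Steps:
v(A, h) = ⅐ (v(A, h) = 1/7 = ⅐)
J = -6449127/7 (J = ⅐ - 921304 = -6449127/7 ≈ -9.2130e+5)
f = -25929
J + f = -6449127/7 - 25929 = -6630630/7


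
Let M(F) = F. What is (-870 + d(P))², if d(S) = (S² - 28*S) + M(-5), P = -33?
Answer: 1295044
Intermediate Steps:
d(S) = -5 + S² - 28*S (d(S) = (S² - 28*S) - 5 = -5 + S² - 28*S)
(-870 + d(P))² = (-870 + (-5 + (-33)² - 28*(-33)))² = (-870 + (-5 + 1089 + 924))² = (-870 + 2008)² = 1138² = 1295044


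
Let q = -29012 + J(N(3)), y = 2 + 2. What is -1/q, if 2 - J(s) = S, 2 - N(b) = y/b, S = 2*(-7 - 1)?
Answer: 1/28994 ≈ 3.4490e-5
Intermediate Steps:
y = 4
S = -16 (S = 2*(-8) = -16)
N(b) = 2 - 4/b
J(s) = 18 (J(s) = 2 - 1*(-16) = 2 + 16 = 18)
q = -28994 (q = -29012 + 18 = -28994)
-1/q = -1/(-28994) = -1*(-1/28994) = 1/28994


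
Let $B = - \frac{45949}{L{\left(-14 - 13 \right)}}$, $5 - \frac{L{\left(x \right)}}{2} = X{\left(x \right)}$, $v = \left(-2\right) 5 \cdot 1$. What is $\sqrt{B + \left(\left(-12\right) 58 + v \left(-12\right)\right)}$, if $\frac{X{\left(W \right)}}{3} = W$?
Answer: $\frac{i \sqrt{6235903}}{86} \approx 29.037 i$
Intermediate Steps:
$v = -10$ ($v = \left(-10\right) 1 = -10$)
$X{\left(W \right)} = 3 W$
$L{\left(x \right)} = 10 - 6 x$ ($L{\left(x \right)} = 10 - 2 \cdot 3 x = 10 - 6 x$)
$B = - \frac{45949}{172}$ ($B = - \frac{45949}{10 - 6 \left(-14 - 13\right)} = - \frac{45949}{10 - -162} = - \frac{45949}{10 + 162} = - \frac{45949}{172} \approx -267.15$)
$\sqrt{B + \left(\left(-12\right) 58 + v \left(-12\right)\right)} = \sqrt{- \frac{45949}{172} - 576} = \sqrt{- \frac{145021}{172}} = \frac{i \sqrt{6235903}}{86}$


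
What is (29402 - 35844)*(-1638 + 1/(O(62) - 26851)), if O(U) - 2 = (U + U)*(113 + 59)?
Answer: 58257576358/5521 ≈ 1.0552e+7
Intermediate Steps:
O(U) = 2 + 344*U (O(U) = 2 + (U + U)*(113 + 59) = 2 + (2*U)*172 = 2 + 344*U)
(29402 - 35844)*(-1638 + 1/(O(62) - 26851)) = (29402 - 35844)*(-1638 + 1/((2 + 344*62) - 26851)) = -6442*(-1638 + 1/((2 + 21328) - 26851)) = -6442*(-1638 + 1/(21330 - 26851)) = -6442*(-1638 + 1/(-5521)) = -6442*(-1638 - 1/5521) = -6442*(-9043399/5521) = 58257576358/5521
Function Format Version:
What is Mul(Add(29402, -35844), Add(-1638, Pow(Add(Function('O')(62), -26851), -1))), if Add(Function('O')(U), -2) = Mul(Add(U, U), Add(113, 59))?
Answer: Rational(58257576358, 5521) ≈ 1.0552e+7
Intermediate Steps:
Function('O')(U) = Add(2, Mul(344, U)) (Function('O')(U) = Add(2, Mul(Add(U, U), Add(113, 59))) = Add(2, Mul(Mul(2, U), 172)) = Add(2, Mul(344, U)))
Mul(Add(29402, -35844), Add(-1638, Pow(Add(Function('O')(62), -26851), -1))) = Mul(Add(29402, -35844), Add(-1638, Pow(Add(Add(2, Mul(344, 62)), -26851), -1))) = Mul(-6442, Add(-1638, Pow(Add(Add(2, 21328), -26851), -1))) = Mul(-6442, Add(-1638, Pow(Add(21330, -26851), -1))) = Mul(-6442, Add(-1638, Pow(-5521, -1))) = Mul(-6442, Add(-1638, Rational(-1, 5521))) = Mul(-6442, Rational(-9043399, 5521)) = Rational(58257576358, 5521)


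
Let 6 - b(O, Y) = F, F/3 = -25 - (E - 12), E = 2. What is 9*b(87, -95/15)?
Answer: 459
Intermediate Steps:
F = -45 (F = 3*(-25 - (2 - 12)) = 3*(-25 - 1*(-10)) = 3*(-25 + 10) = 3*(-15) = -45)
b(O, Y) = 51 (b(O, Y) = 6 - 1*(-45) = 6 + 45 = 51)
9*b(87, -95/15) = 9*51 = 459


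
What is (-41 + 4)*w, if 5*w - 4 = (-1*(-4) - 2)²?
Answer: -296/5 ≈ -59.200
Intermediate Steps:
w = 8/5 (w = ⅘ + (-1*(-4) - 2)²/5 = ⅘ + (4 - 2)²/5 = ⅘ + (⅕)*2² = ⅘ + (⅕)*4 = ⅘ + ⅘ = 8/5 ≈ 1.6000)
(-41 + 4)*w = (-41 + 4)*(8/5) = -37*8/5 = -296/5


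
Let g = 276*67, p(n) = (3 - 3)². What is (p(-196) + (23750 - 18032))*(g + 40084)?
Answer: 334937568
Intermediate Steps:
p(n) = 0 (p(n) = 0² = 0)
g = 18492
(p(-196) + (23750 - 18032))*(g + 40084) = (0 + (23750 - 18032))*(18492 + 40084) = (0 + 5718)*58576 = 5718*58576 = 334937568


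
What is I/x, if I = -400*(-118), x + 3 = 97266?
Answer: 47200/97263 ≈ 0.48528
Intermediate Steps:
x = 97263 (x = -3 + 97266 = 97263)
I = 47200
I/x = 47200/97263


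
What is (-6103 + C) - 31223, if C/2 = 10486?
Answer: -16354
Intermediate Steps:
C = 20972 (C = 2*10486 = 20972)
(-6103 + C) - 31223 = (-6103 + 20972) - 31223 = 14869 - 31223 = -16354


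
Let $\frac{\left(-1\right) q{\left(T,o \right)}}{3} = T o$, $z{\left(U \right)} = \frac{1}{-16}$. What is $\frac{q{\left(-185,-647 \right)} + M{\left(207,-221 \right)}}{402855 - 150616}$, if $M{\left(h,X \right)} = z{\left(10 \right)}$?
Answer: $- \frac{5745361}{4035824} \approx -1.4236$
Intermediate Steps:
$z{\left(U \right)} = - \frac{1}{16}$
$q{\left(T,o \right)} = - 3 T o$
$M{\left(h,X \right)} = - \frac{1}{16}$
$\frac{q{\left(-185,-647 \right)} + M{\left(207,-221 \right)}}{402855 - 150616} = \frac{\left(-3\right) \left(-185\right) \left(-647\right) - \frac{1}{16}}{402855 - 150616} = \frac{-359085 - \frac{1}{16}}{252239} = \left(- \frac{5745361}{16}\right) \frac{1}{252239} = - \frac{5745361}{4035824}$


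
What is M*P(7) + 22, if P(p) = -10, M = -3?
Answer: 52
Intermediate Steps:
M*P(7) + 22 = -3*(-10) + 22 = 30 + 22 = 52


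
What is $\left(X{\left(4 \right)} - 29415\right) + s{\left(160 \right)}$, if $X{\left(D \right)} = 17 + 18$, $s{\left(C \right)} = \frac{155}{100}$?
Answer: $- \frac{587569}{20} \approx -29378.0$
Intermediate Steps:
$s{\left(C \right)} = \frac{31}{20}$ ($s{\left(C \right)} = 155 \cdot \frac{1}{100} = \frac{31}{20}$)
$X{\left(D \right)} = 35$
$\left(X{\left(4 \right)} - 29415\right) + s{\left(160 \right)} = \left(35 - 29415\right) + \frac{31}{20} = -29380 + \frac{31}{20} = - \frac{587569}{20}$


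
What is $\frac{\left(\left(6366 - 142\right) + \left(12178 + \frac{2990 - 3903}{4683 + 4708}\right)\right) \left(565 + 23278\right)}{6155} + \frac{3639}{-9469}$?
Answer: $\frac{39015506241923128}{547323397745} \approx 71284.0$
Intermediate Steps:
$\frac{\left(\left(6366 - 142\right) + \left(12178 + \frac{2990 - 3903}{4683 + 4708}\right)\right) \left(565 + 23278\right)}{6155} + \frac{3639}{-9469} = \left(\left(6366 - 142\right) + \left(12178 - \frac{913}{9391}\right)\right) 23843 \cdot \frac{1}{6155} + 3639 \left(- \frac{1}{9469}\right) = \left(6224 + \left(12178 - \frac{913}{9391}\right)\right) 23843 \cdot \frac{1}{6155} - \frac{3639}{9469} = \left(6224 + \frac{114362685}{9391}\right) 23843 \cdot \frac{1}{6155} - \frac{3639}{9469} = \frac{172812269}{9391} \cdot 23843 \cdot \frac{1}{6155} - \frac{3639}{9469} = \frac{4120362929767}{9391} \cdot \frac{1}{6155} - \frac{3639}{9469} = \frac{4120362929767}{57801605} - \frac{3639}{9469} = \frac{39015506241923128}{547323397745}$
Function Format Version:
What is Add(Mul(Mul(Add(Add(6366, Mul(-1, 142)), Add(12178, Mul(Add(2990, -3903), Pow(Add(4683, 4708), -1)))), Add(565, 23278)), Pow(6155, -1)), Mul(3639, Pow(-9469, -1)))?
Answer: Rational(39015506241923128, 547323397745) ≈ 71284.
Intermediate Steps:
Add(Mul(Mul(Add(Add(6366, Mul(-1, 142)), Add(12178, Mul(Add(2990, -3903), Pow(Add(4683, 4708), -1)))), Add(565, 23278)), Pow(6155, -1)), Mul(3639, Pow(-9469, -1))) = Add(Mul(Mul(Add(Add(6366, -142), Add(12178, Mul(-913, Pow(9391, -1)))), 23843), Rational(1, 6155)), Mul(3639, Rational(-1, 9469))) = Add(Mul(Mul(Add(6224, Add(12178, Mul(-913, Rational(1, 9391)))), 23843), Rational(1, 6155)), Rational(-3639, 9469)) = Add(Mul(Mul(Add(6224, Add(12178, Rational(-913, 9391))), 23843), Rational(1, 6155)), Rational(-3639, 9469)) = Add(Mul(Mul(Add(6224, Rational(114362685, 9391)), 23843), Rational(1, 6155)), Rational(-3639, 9469)) = Add(Mul(Mul(Rational(172812269, 9391), 23843), Rational(1, 6155)), Rational(-3639, 9469)) = Add(Mul(Rational(4120362929767, 9391), Rational(1, 6155)), Rational(-3639, 9469)) = Add(Rational(4120362929767, 57801605), Rational(-3639, 9469)) = Rational(39015506241923128, 547323397745)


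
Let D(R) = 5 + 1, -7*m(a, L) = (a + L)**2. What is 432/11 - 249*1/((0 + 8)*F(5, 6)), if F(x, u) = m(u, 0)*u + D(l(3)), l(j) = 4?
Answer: 206839/5104 ≈ 40.525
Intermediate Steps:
m(a, L) = -(L + a)**2/7 (m(a, L) = -(a + L)**2/7 = -(L + a)**2/7)
D(R) = 6
F(x, u) = 6 - u**3/7 (F(x, u) = (-(0 + u)**2/7)*u + 6 = (-u**2/7)*u + 6 = -u**3/7 + 6 = 6 - u**3/7)
432/11 - 249*1/((0 + 8)*F(5, 6)) = 432/11 - 249*1/((0 + 8)*(6 - 1/7*6**3)) = 432*(1/11) - 249*1/(8*(6 - 1/7*216)) = 432/11 - 249*1/(8*(6 - 216/7)) = 432/11 - 249/(8*(-174/7)) = 432/11 - 249/(-1392/7) = 432/11 - 249*(-7/1392) = 432/11 + 581/464 = 206839/5104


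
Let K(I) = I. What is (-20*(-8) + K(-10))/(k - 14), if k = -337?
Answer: -50/117 ≈ -0.42735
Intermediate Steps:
(-20*(-8) + K(-10))/(k - 14) = (-20*(-8) - 10)/(-337 - 14) = (160 - 10)/(-351) = 150*(-1/351) = -50/117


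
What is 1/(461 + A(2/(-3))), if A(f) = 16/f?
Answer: 1/437 ≈ 0.0022883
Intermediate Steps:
1/(461 + A(2/(-3))) = 1/(461 + 16/((2/(-3)))) = 1/(461 + 16/((2*(-⅓)))) = 1/(461 + 16/(-⅔)) = 1/(461 + 16*(-3/2)) = 1/(461 - 24) = 1/437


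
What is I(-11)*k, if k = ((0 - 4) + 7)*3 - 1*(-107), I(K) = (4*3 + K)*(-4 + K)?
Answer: -1740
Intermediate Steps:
I(K) = (-4 + K)*(12 + K) (I(K) = (12 + K)*(-4 + K) = (-4 + K)*(12 + K))
k = 116 (k = (-4 + 7)*3 + 107 = 3*3 + 107 = 9 + 107 = 116)
I(-11)*k = (-48 + (-11)² + 8*(-11))*116 = (-48 + 121 - 88)*116 = -15*116 = -1740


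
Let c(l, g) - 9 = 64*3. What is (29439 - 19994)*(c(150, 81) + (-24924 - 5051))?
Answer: -281215430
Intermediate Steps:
c(l, g) = 201 (c(l, g) = 9 + 64*3 = 9 + 192 = 201)
(29439 - 19994)*(c(150, 81) + (-24924 - 5051)) = (29439 - 19994)*(201 + (-24924 - 5051)) = 9445*(201 - 29975) = 9445*(-29774) = -281215430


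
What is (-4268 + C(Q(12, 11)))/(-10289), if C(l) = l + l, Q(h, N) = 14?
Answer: 4240/10289 ≈ 0.41209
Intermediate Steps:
C(l) = 2*l
(-4268 + C(Q(12, 11)))/(-10289) = (-4268 + 2*14)/(-10289) = (-4268 + 28)*(-1/10289) = -4240*(-1/10289) = 4240/10289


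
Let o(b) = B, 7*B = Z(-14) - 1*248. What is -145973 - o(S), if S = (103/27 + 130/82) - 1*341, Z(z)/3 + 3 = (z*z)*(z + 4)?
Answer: -1015674/7 ≈ -1.4510e+5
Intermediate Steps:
Z(z) = -9 + 3*z**2*(4 + z) (Z(z) = -9 + 3*((z*z)*(z + 4)) = -9 + 3*(z**2*(4 + z)) = -9 + 3*z**2*(4 + z))
S = -371509/1107 (S = (103*(1/27) + 130*(1/82)) - 341 = (103/27 + 65/41) - 341 = 5978/1107 - 341 = -371509/1107 ≈ -335.60)
B = -6137/7 (B = ((-9 + 3*(-14)**3 + 12*(-14)**2) - 1*248)/7 = ((-9 + 3*(-2744) + 12*196) - 248)/7 = ((-9 - 8232 + 2352) - 248)/7 = (-5889 - 248)/7 = (1/7)*(-6137) = -6137/7 ≈ -876.71)
o(b) = -6137/7
-145973 - o(S) = -145973 - 1*(-6137/7) = -145973 + 6137/7 = -1015674/7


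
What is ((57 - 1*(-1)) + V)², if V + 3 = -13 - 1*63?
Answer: 441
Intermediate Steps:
V = -79 (V = -3 + (-13 - 1*63) = -3 + (-13 - 63) = -3 - 76 = -79)
((57 - 1*(-1)) + V)² = ((57 - 1*(-1)) - 79)² = ((57 + 1) - 79)² = (58 - 79)² = (-21)² = 441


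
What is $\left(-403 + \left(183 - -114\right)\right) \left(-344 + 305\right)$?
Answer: $4134$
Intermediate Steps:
$\left(-403 + \left(183 - -114\right)\right) \left(-344 + 305\right) = \left(-403 + \left(183 + 114\right)\right) \left(-39\right) = \left(-403 + 297\right) \left(-39\right) = \left(-106\right) \left(-39\right) = 4134$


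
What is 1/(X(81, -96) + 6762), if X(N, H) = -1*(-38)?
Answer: 1/6800 ≈ 0.00014706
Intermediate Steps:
X(N, H) = 38
1/(X(81, -96) + 6762) = 1/(38 + 6762) = 1/6800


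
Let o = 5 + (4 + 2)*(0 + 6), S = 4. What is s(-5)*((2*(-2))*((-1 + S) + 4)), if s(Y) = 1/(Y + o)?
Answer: -7/9 ≈ -0.77778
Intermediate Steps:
o = 41 (o = 5 + 6*6 = 5 + 36 = 41)
s(Y) = 1/(41 + Y) (s(Y) = 1/(Y + 41) = 1/(41 + Y))
s(-5)*((2*(-2))*((-1 + S) + 4)) = ((2*(-2))*((-1 + 4) + 4))/(41 - 5) = (-4*(3 + 4))/36 = (-4*7)/36 = (1/36)*(-28) = -7/9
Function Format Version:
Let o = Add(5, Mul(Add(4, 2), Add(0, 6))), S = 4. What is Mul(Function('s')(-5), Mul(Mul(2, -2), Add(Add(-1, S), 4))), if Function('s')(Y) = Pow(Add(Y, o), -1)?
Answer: Rational(-7, 9) ≈ -0.77778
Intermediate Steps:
o = 41 (o = Add(5, Mul(6, 6)) = Add(5, 36) = 41)
Function('s')(Y) = Pow(Add(41, Y), -1) (Function('s')(Y) = Pow(Add(Y, 41), -1) = Pow(Add(41, Y), -1))
Mul(Function('s')(-5), Mul(Mul(2, -2), Add(Add(-1, S), 4))) = Mul(Pow(Add(41, -5), -1), Mul(Mul(2, -2), Add(Add(-1, 4), 4))) = Mul(Pow(36, -1), Mul(-4, Add(3, 4))) = Mul(Rational(1, 36), Mul(-4, 7)) = Mul(Rational(1, 36), -28) = Rational(-7, 9)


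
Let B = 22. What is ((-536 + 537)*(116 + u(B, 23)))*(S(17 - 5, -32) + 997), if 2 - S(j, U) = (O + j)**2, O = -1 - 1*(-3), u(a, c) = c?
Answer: 111617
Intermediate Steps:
O = 2 (O = -1 + 3 = 2)
S(j, U) = 2 - (2 + j)**2
((-536 + 537)*(116 + u(B, 23)))*(S(17 - 5, -32) + 997) = ((-536 + 537)*(116 + 23))*((2 - (2 + (17 - 5))**2) + 997) = (1*139)*((2 - (2 + 12)**2) + 997) = 139*((2 - 1*14**2) + 997) = 139*((2 - 1*196) + 997) = 139*((2 - 196) + 997) = 139*(-194 + 997) = 139*803 = 111617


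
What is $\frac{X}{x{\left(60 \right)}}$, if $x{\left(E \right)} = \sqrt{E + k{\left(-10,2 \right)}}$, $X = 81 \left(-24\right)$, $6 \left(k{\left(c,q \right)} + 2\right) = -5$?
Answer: $- \frac{1944 \sqrt{42}}{49} \approx -257.11$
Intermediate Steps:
$k{\left(c,q \right)} = - \frac{17}{6}$ ($k{\left(c,q \right)} = -2 + \frac{1}{6} \left(-5\right) = -2 - \frac{5}{6} = - \frac{17}{6}$)
$X = -1944$
$x{\left(E \right)} = \sqrt{- \frac{17}{6} + E}$ ($x{\left(E \right)} = \sqrt{E - \frac{17}{6}} = \sqrt{- \frac{17}{6} + E}$)
$\frac{X}{x{\left(60 \right)}} = - \frac{1944}{\frac{1}{6} \sqrt{-102 + 36 \cdot 60}} = - \frac{1944}{\frac{1}{6} \sqrt{-102 + 2160}} = - \frac{1944}{\frac{1}{6} \sqrt{2058}} = - \frac{1944}{\frac{1}{6} \cdot 7 \sqrt{42}} = - \frac{1944}{\frac{7}{6} \sqrt{42}} = - 1944 \frac{\sqrt{42}}{49} = - \frac{1944 \sqrt{42}}{49}$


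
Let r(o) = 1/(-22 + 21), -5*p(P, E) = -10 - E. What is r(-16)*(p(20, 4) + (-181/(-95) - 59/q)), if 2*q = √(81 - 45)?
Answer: 4264/285 ≈ 14.961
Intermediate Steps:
q = 3 (q = √(81 - 45)/2 = √36/2 = (½)*6 = 3)
p(P, E) = 2 + E/5 (p(P, E) = -(-10 - E)/5 = 2 + E/5)
r(o) = -1 (r(o) = 1/(-1) = -1)
r(-16)*(p(20, 4) + (-181/(-95) - 59/q)) = -((2 + (⅕)*4) + (-181/(-95) - 59/3)) = -((2 + ⅘) + (-181*(-1/95) - 59*⅓)) = -(14/5 + (181/95 - 59/3)) = -(14/5 - 5062/285) = -1*(-4264/285) = 4264/285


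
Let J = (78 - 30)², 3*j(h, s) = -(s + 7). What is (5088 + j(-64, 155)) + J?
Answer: 7338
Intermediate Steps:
j(h, s) = -7/3 - s/3 (j(h, s) = (-(s + 7))/3 = (-(7 + s))/3 = (-7 - s)/3 = -7/3 - s/3)
J = 2304 (J = 48² = 2304)
(5088 + j(-64, 155)) + J = (5088 + (-7/3 - ⅓*155)) + 2304 = (5088 + (-7/3 - 155/3)) + 2304 = (5088 - 54) + 2304 = 5034 + 2304 = 7338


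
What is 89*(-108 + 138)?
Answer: 2670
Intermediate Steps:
89*(-108 + 138) = 89*30 = 2670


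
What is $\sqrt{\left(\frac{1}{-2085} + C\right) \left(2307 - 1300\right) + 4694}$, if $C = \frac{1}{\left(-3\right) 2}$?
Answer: $\frac{\sqrt{78696661170}}{4170} \approx 67.273$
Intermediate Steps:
$C = - \frac{1}{6}$ ($C = \frac{1}{-6} = - \frac{1}{6} \approx -0.16667$)
$\sqrt{\left(\frac{1}{-2085} + C\right) \left(2307 - 1300\right) + 4694} = \sqrt{\left(\frac{1}{-2085} - \frac{1}{6}\right) \left(2307 - 1300\right) + 4694} = \sqrt{\left(- \frac{1}{2085} - \frac{1}{6}\right) 1007 + 4694} = \sqrt{\left(- \frac{697}{4170}\right) 1007 + 4694} = \sqrt{- \frac{701879}{4170} + 4694} = \sqrt{\frac{18872101}{4170}} = \frac{\sqrt{78696661170}}{4170}$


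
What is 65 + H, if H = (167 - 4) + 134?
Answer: 362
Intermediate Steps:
H = 297 (H = 163 + 134 = 297)
65 + H = 65 + 297 = 362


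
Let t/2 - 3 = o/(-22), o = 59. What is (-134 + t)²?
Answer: 2152089/121 ≈ 17786.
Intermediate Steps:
t = 7/11 (t = 6 + 2*(59/(-22)) = 6 + 2*(59*(-1/22)) = 6 + 2*(-59/22) = 6 - 59/11 = 7/11 ≈ 0.63636)
(-134 + t)² = (-134 + 7/11)² = (-1467/11)² = 2152089/121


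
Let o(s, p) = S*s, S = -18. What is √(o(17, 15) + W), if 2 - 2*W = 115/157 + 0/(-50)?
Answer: I*√30107890/314 ≈ 17.475*I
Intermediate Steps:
o(s, p) = -18*s
W = 199/314 (W = 1 - (115/157 + 0/(-50))/2 = 1 - (115*(1/157) + 0*(-1/50))/2 = 1 - (115/157 + 0)/2 = 1 - ½*115/157 = 1 - 115/314 = 199/314 ≈ 0.63376)
√(o(17, 15) + W) = √(-18*17 + 199/314) = √(-306 + 199/314) = √(-95885/314) = I*√30107890/314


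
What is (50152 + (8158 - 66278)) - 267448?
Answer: -275416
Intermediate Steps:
(50152 + (8158 - 66278)) - 267448 = (50152 - 58120) - 267448 = -7968 - 267448 = -275416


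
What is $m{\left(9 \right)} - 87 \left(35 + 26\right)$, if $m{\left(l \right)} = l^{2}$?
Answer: $-5226$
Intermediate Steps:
$m{\left(9 \right)} - 87 \left(35 + 26\right) = 9^{2} - 87 \left(35 + 26\right) = 81 - 5307 = -5226$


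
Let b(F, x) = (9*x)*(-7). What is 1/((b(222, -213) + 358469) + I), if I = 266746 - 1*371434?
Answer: 1/267200 ≈ 3.7425e-6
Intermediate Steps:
b(F, x) = -63*x
I = -104688 (I = 266746 - 371434 = -104688)
1/((b(222, -213) + 358469) + I) = 1/((-63*(-213) + 358469) - 104688) = 1/((13419 + 358469) - 104688) = 1/(371888 - 104688) = 1/267200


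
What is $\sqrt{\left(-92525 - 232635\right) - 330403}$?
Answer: $i \sqrt{655563} \approx 809.67 i$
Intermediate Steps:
$\sqrt{\left(-92525 - 232635\right) - 330403} = \sqrt{-325160 - 330403} = \sqrt{-655563} = i \sqrt{655563}$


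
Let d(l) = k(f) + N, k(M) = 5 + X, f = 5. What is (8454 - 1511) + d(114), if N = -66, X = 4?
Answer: 6886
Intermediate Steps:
k(M) = 9 (k(M) = 5 + 4 = 9)
d(l) = -57 (d(l) = 9 - 66 = -57)
(8454 - 1511) + d(114) = (8454 - 1511) - 57 = 6943 - 57 = 6886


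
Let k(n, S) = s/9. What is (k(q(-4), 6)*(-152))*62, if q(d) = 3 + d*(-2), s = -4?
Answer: 37696/9 ≈ 4188.4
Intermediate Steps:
q(d) = 3 - 2*d
k(n, S) = -4/9
(k(q(-4), 6)*(-152))*62 = -4/9*(-152)*62 = (608/9)*62 = 37696/9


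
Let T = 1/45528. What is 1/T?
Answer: 45528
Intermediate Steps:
T = 1/45528 ≈ 2.1965e-5
1/T = 1/(1/45528) = 45528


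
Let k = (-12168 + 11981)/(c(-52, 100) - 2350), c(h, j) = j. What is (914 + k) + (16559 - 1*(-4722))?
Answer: 49938937/2250 ≈ 22195.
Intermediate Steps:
k = 187/2250 (k = (-12168 + 11981)/(100 - 2350) = -187/(-2250) = -187*(-1/2250) = 187/2250 ≈ 0.083111)
(914 + k) + (16559 - 1*(-4722)) = (914 + 187/2250) + (16559 - 1*(-4722)) = 2056687/2250 + (16559 + 4722) = 2056687/2250 + 21281 = 49938937/2250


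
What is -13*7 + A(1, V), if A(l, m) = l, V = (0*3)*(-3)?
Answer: -90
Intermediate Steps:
V = 0 (V = 0*(-3) = 0)
-13*7 + A(1, V) = -13*7 + 1 = -91 + 1 = -90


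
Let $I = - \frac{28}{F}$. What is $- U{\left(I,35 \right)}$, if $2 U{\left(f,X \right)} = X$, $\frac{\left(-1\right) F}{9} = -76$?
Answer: $- \frac{35}{2} \approx -17.5$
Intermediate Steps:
$F = 684$ ($F = \left(-9\right) \left(-76\right) = 684$)
$I = - \frac{7}{171}$ ($I = - \frac{28}{684} = \left(-28\right) \frac{1}{684} = - \frac{7}{171} \approx -0.040936$)
$U{\left(f,X \right)} = \frac{X}{2}$
$- U{\left(I,35 \right)} = - \frac{35}{2}$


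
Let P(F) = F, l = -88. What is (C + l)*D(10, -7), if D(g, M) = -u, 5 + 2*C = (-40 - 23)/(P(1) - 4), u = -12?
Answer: -960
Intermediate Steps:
C = 8 (C = -5/2 + ((-40 - 23)/(1 - 4))/2 = -5/2 + (-63/(-3))/2 = -5/2 + (-63*(-⅓))/2 = -5/2 + (½)*21 = -5/2 + 21/2 = 8)
D(g, M) = 12 (D(g, M) = -1*(-12) = 12)
(C + l)*D(10, -7) = (8 - 88)*12 = -80*12 = -960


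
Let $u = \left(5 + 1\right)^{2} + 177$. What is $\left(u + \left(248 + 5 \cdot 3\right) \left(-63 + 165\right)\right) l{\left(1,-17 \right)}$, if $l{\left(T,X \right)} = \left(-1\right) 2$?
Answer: $-54078$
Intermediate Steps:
$l{\left(T,X \right)} = -2$
$u = 213$ ($u = 6^{2} + 177 = 36 + 177 = 213$)
$\left(u + \left(248 + 5 \cdot 3\right) \left(-63 + 165\right)\right) l{\left(1,-17 \right)} = \left(213 + \left(248 + 5 \cdot 3\right) \left(-63 + 165\right)\right) \left(-2\right) = \left(213 + \left(248 + 15\right) 102\right) \left(-2\right) = \left(213 + 263 \cdot 102\right) \left(-2\right) = \left(213 + 26826\right) \left(-2\right) = 27039 \left(-2\right) = -54078$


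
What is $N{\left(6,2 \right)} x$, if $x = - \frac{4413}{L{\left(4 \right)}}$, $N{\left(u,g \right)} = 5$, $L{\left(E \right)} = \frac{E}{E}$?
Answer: $-22065$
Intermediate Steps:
$L{\left(E \right)} = 1$
$x = -4413$ ($x = - \frac{4413}{1} = \left(-4413\right) 1 = -4413$)
$N{\left(6,2 \right)} x = 5 \left(-4413\right) = -22065$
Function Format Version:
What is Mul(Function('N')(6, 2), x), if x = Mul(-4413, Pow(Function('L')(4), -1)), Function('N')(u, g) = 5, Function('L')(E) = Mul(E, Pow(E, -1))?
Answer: -22065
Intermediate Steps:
Function('L')(E) = 1
x = -4413 (x = Mul(-4413, Pow(1, -1)) = Mul(-4413, 1) = -4413)
Mul(Function('N')(6, 2), x) = Mul(5, -4413) = -22065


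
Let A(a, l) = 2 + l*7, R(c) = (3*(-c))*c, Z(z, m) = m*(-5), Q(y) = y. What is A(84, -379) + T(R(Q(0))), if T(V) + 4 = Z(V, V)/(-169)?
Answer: -2655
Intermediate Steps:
Z(z, m) = -5*m
R(c) = -3*c² (R(c) = (-3*c)*c = -3*c²)
A(a, l) = 2 + 7*l
T(V) = -4 + 5*V/169 (T(V) = -4 - 5*V/(-169) = -4 - 5*V*(-1/169) = -4 + 5*V/169)
A(84, -379) + T(R(Q(0))) = (2 + 7*(-379)) + (-4 + 5*(-3*0²)/169) = (2 - 2653) + (-4 + 5*(-3*0)/169) = -2651 + (-4 + (5/169)*0) = -2651 + (-4 + 0) = -2651 - 4 = -2655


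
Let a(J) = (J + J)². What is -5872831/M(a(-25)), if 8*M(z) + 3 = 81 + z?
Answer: -23491324/1289 ≈ -18224.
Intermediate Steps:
a(J) = 4*J² (a(J) = (2*J)² = 4*J²)
M(z) = 39/4 + z/8 (M(z) = -3/8 + (81 + z)/8 = -3/8 + (81/8 + z/8) = 39/4 + z/8)
-5872831/M(a(-25)) = -5872831/(39/4 + (4*(-25)²)/8) = -5872831/(39/4 + (4*625)/8) = -5872831/(39/4 + (⅛)*2500) = -5872831/(39/4 + 625/2) = -5872831/1289/4 = -5872831*4/1289 = -23491324/1289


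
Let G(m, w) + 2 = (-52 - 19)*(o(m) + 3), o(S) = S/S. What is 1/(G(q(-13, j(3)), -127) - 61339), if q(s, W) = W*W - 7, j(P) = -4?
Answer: -1/61625 ≈ -1.6227e-5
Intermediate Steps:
o(S) = 1
q(s, W) = -7 + W**2 (q(s, W) = W**2 - 7 = -7 + W**2)
G(m, w) = -286 (G(m, w) = -2 + (-52 - 19)*(1 + 3) = -2 - 71*4 = -2 - 284 = -286)
1/(G(q(-13, j(3)), -127) - 61339) = 1/(-286 - 61339) = 1/(-61625) = -1/61625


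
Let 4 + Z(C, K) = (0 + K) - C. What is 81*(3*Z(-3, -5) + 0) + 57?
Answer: -1401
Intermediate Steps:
Z(C, K) = -4 + K - C (Z(C, K) = -4 + ((0 + K) - C) = -4 + (K - C) = -4 + K - C)
81*(3*Z(-3, -5) + 0) + 57 = 81*(3*(-4 - 5 - 1*(-3)) + 0) + 57 = 81*(3*(-4 - 5 + 3) + 0) + 57 = 81*(3*(-6) + 0) + 57 = 81*(-18 + 0) + 57 = 81*(-18) + 57 = -1458 + 57 = -1401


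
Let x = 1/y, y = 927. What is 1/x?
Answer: 927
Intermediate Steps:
x = 1/927 ≈ 0.0010787
1/x = 1/(1/927) = 927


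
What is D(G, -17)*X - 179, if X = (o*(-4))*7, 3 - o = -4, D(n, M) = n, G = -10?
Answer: 1781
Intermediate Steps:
o = 7 (o = 3 - 1*(-4) = 3 + 4 = 7)
X = -196 (X = (7*(-4))*7 = -28*7 = -196)
D(G, -17)*X - 179 = -10*(-196) - 179 = 1960 - 179 = 1781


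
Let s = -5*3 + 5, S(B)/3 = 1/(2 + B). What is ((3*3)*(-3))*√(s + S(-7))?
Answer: -27*I*√265/5 ≈ -87.906*I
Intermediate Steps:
S(B) = 3/(2 + B)
s = -10 (s = -15 + 5 = -10)
((3*3)*(-3))*√(s + S(-7)) = ((3*3)*(-3))*√(-10 + 3/(2 - 7)) = (9*(-3))*√(-10 + 3/(-5)) = -27*√(-10 + 3*(-⅕)) = -27*√(-10 - ⅗) = -27*I*√265/5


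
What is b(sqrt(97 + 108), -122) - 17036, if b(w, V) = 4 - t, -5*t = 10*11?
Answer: -17010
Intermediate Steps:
t = -22 (t = -2*11 = -1/5*110 = -22)
b(w, V) = 26 (b(w, V) = 4 - 1*(-22) = 4 + 22 = 26)
b(sqrt(97 + 108), -122) - 17036 = 26 - 17036 = -17010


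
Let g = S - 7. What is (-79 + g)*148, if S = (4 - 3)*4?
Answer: -12136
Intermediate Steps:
S = 4 (S = 1*4 = 4)
g = -3 (g = 4 - 7 = -3)
(-79 + g)*148 = (-79 - 3)*148 = -82*148 = -12136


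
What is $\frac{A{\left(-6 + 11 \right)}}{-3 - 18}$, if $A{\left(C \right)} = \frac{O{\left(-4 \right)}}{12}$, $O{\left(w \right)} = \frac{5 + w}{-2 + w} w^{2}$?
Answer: $\frac{2}{189} \approx 0.010582$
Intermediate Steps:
$O{\left(w \right)} = \frac{w^{2} \left(5 + w\right)}{-2 + w}$ ($O{\left(w \right)} = \frac{5 + w}{-2 + w} w^{2} = \frac{w^{2} \left(5 + w\right)}{-2 + w}$)
$A{\left(C \right)} = - \frac{2}{9}$ ($A{\left(C \right)} = \frac{\left(-4\right)^{2} \frac{1}{-2 - 4} \left(5 - 4\right)}{12} = 16 \frac{1}{-6} \cdot 1 \cdot \frac{1}{12} = 16 \left(- \frac{1}{6}\right) 1 \cdot \frac{1}{12} = \left(- \frac{8}{3}\right) \frac{1}{12} = - \frac{2}{9}$)
$\frac{A{\left(-6 + 11 \right)}}{-3 - 18} = - \frac{2}{9 \left(-3 - 18\right)} = - \frac{2}{9 \left(-21\right)} = \left(- \frac{2}{9}\right) \left(- \frac{1}{21}\right) = \frac{2}{189}$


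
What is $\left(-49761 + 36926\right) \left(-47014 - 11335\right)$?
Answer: $748909415$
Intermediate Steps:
$\left(-49761 + 36926\right) \left(-47014 - 11335\right) = \left(-12835\right) \left(-58349\right) = 748909415$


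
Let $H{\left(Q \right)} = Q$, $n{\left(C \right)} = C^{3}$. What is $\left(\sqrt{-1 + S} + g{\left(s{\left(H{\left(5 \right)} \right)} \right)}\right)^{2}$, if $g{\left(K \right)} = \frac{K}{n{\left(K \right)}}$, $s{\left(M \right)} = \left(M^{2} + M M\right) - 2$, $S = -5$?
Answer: $- \frac{31850495}{5308416} + \frac{i \sqrt{6}}{1152} \approx -6.0 + 0.0021263 i$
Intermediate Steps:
$s{\left(M \right)} = -2 + 2 M^{2}$ ($s{\left(M \right)} = \left(M^{2} + M^{2}\right) - 2 = 2 M^{2} - 2 = -2 + 2 M^{2}$)
$g{\left(K \right)} = \frac{1}{K^{2}}$ ($g{\left(K \right)} = \frac{K}{K^{3}} = \frac{1}{K^{2}}$)
$\left(\sqrt{-1 + S} + g{\left(s{\left(H{\left(5 \right)} \right)} \right)}\right)^{2} = \left(\sqrt{-1 - 5} + \frac{1}{\left(-2 + 2 \cdot 5^{2}\right)^{2}}\right)^{2} = \left(\sqrt{-6} + \frac{1}{\left(-2 + 2 \cdot 25\right)^{2}}\right)^{2} = \left(i \sqrt{6} + \frac{1}{\left(-2 + 50\right)^{2}}\right)^{2} = \left(i \sqrt{6} + \frac{1}{2304}\right)^{2} = \left(\frac{1}{2304} + i \sqrt{6}\right)^{2}$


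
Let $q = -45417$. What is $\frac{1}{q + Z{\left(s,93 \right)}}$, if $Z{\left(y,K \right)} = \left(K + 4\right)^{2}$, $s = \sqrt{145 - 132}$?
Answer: $- \frac{1}{36008} \approx -2.7772 \cdot 10^{-5}$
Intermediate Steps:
$s = \sqrt{13} \approx 3.6056$
$Z{\left(y,K \right)} = \left(4 + K\right)^{2}$
$\frac{1}{q + Z{\left(s,93 \right)}} = \frac{1}{-45417 + \left(4 + 93\right)^{2}} = \frac{1}{-45417 + 97^{2}} = \frac{1}{-45417 + 9409} = \frac{1}{-36008} = - \frac{1}{36008}$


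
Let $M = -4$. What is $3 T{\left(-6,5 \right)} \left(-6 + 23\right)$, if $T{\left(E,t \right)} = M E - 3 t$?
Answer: $459$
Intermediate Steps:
$T{\left(E,t \right)} = - 4 E - 3 t$
$3 T{\left(-6,5 \right)} \left(-6 + 23\right) = 3 \left(\left(-4\right) \left(-6\right) - 15\right) \left(-6 + 23\right) = 3 \left(24 - 15\right) 17 = 3 \cdot 9 \cdot 17 = 27 \cdot 17 = 459$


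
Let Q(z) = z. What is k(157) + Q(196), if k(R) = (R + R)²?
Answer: 98792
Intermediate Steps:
k(R) = 4*R² (k(R) = (2*R)² = 4*R²)
k(157) + Q(196) = 4*157² + 196 = 4*24649 + 196 = 98596 + 196 = 98792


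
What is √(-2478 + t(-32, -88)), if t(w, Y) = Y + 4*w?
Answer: I*√2694 ≈ 51.904*I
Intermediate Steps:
√(-2478 + t(-32, -88)) = √(-2478 + (-88 + 4*(-32))) = √(-2478 + (-88 - 128)) = √(-2478 - 216) = √(-2694) = I*√2694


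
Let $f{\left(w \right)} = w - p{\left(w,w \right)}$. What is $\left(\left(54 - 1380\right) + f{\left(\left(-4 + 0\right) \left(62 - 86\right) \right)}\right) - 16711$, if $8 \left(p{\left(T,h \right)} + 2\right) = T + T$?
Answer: $-17963$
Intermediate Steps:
$p{\left(T,h \right)} = -2 + \frac{T}{4}$ ($p{\left(T,h \right)} = -2 + \frac{T + T}{8} = -2 + \frac{2 T}{8} = -2 + \frac{T}{4}$)
$f{\left(w \right)} = 2 + \frac{3 w}{4}$ ($f{\left(w \right)} = w - \left(-2 + \frac{w}{4}\right) = 2 + \frac{3 w}{4}$)
$\left(\left(54 - 1380\right) + f{\left(\left(-4 + 0\right) \left(62 - 86\right) \right)}\right) - 16711 = \left(\left(54 - 1380\right) + \left(2 + \frac{3 \left(-4 + 0\right) \left(62 - 86\right)}{4}\right)\right) - 16711 = \left(\left(54 - 1380\right) + \left(2 + \frac{3 \left(\left(-4\right) \left(-24\right)\right)}{4}\right)\right) - 16711 = \left(-1326 + \left(2 + \frac{3}{4} \cdot 96\right)\right) - 16711 = \left(-1326 + \left(2 + 72\right)\right) - 16711 = \left(-1326 + 74\right) - 16711 = -1252 - 16711 = -17963$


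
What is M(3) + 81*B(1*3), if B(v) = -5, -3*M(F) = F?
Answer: -406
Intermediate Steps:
M(F) = -F/3
M(3) + 81*B(1*3) = -1/3*3 + 81*(-5) = -1 - 405 = -406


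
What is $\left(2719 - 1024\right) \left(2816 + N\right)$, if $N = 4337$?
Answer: $12124335$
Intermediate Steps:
$\left(2719 - 1024\right) \left(2816 + N\right) = \left(2719 - 1024\right) \left(2816 + 4337\right) = 1695 \cdot 7153 = 12124335$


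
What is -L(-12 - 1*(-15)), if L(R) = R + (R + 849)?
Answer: -855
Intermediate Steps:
L(R) = 849 + 2*R (L(R) = R + (849 + R) = 849 + 2*R)
-L(-12 - 1*(-15)) = -(849 + 2*(-12 - 1*(-15))) = -(849 + 2*(-12 + 15)) = -(849 + 2*3) = -(849 + 6) = -1*855 = -855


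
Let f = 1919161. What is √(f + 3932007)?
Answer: 4*√365698 ≈ 2418.9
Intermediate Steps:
√(f + 3932007) = √(1919161 + 3932007) = √5851168 = 4*√365698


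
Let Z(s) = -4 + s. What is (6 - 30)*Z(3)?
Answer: 24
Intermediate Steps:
(6 - 30)*Z(3) = (6 - 30)*(-4 + 3) = -24*(-1) = 24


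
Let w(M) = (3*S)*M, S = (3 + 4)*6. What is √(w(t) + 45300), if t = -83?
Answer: √34842 ≈ 186.66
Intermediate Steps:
S = 42 (S = 7*6 = 42)
w(M) = 126*M (w(M) = (3*42)*M = 126*M)
√(w(t) + 45300) = √(126*(-83) + 45300) = √(-10458 + 45300) = √34842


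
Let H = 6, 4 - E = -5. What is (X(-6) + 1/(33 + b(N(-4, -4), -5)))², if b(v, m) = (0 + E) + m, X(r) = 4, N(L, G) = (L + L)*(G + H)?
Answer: 22201/1369 ≈ 16.217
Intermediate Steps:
E = 9 (E = 4 - 1*(-5) = 4 + 5 = 9)
N(L, G) = 2*L*(6 + G) (N(L, G) = (L + L)*(G + 6) = (2*L)*(6 + G) = 2*L*(6 + G))
b(v, m) = 9 + m (b(v, m) = (0 + 9) + m = 9 + m)
(X(-6) + 1/(33 + b(N(-4, -4), -5)))² = (4 + 1/(33 + (9 - 5)))² = (4 + 1/(33 + 4))² = (4 + 1/37)² = (149/37)² = 22201/1369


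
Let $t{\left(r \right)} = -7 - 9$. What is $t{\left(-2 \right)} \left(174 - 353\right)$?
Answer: $2864$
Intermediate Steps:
$t{\left(r \right)} = -16$ ($t{\left(r \right)} = -7 - 9 = -16$)
$t{\left(-2 \right)} \left(174 - 353\right) = - 16 \left(174 - 353\right) = \left(-16\right) \left(-179\right) = 2864$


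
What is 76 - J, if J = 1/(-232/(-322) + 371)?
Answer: 4548211/59847 ≈ 75.997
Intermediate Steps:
J = 161/59847 (J = 1/(-232*(-1/322) + 371) = 1/(116/161 + 371) = 1/(59847/161) = 161/59847 ≈ 0.0026902)
76 - J = 76 - 1*161/59847 = 76 - 161/59847 = 4548211/59847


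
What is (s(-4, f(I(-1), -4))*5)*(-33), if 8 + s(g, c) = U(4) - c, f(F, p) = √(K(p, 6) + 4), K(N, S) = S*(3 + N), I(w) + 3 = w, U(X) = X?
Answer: 660 + 165*I*√2 ≈ 660.0 + 233.35*I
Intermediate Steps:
I(w) = -3 + w
f(F, p) = √(22 + 6*p) (f(F, p) = √(6*(3 + p) + 4) = √((18 + 6*p) + 4) = √(22 + 6*p))
s(g, c) = -4 - c (s(g, c) = -8 + (4 - c) = -4 - c)
(s(-4, f(I(-1), -4))*5)*(-33) = ((-4 - √(22 + 6*(-4)))*5)*(-33) = ((-4 - √(22 - 24))*5)*(-33) = ((-4 - √(-2))*5)*(-33) = ((-4 - I*√2)*5)*(-33) = (-20 - 5*I*√2)*(-33) = 660 + 165*I*√2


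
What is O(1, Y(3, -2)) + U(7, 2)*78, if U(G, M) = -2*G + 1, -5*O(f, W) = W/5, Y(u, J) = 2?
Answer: -25352/25 ≈ -1014.1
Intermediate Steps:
O(f, W) = -W/25 (O(f, W) = -W/(5*5) = -W/25)
U(G, M) = 1 - 2*G
O(1, Y(3, -2)) + U(7, 2)*78 = -1/25*2 + (1 - 2*7)*78 = -2/25 + (1 - 14)*78 = -2/25 - 13*78 = -2/25 - 1014 = -25352/25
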